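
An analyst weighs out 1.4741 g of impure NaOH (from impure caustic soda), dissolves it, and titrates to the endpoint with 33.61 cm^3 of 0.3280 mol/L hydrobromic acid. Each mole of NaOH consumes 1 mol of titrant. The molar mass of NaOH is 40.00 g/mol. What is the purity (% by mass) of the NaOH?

29.9%

n(HBr) = 0.3280 x 0.03361 = 0.01102 mol.
n(NaOH) = 0.01102 / 1 = 0.01102 mol.
mass of NaOH = 0.01102 x 40.00 = 0.4410 g.
% purity = 0.4410 / 1.4741 x 100 = 29.9%.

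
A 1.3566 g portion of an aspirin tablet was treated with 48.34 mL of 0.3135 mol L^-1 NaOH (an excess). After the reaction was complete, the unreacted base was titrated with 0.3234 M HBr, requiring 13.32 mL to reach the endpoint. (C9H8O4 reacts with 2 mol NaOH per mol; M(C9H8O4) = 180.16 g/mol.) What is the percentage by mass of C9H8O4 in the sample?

Total n(NaOH) added = 0.3135 x 0.04834 = 0.01515 mol.
n(HBr) used = 0.3234 x 0.01332 = 0.004308 mol, which equals the excess n(NaOH).
So n(NaOH) consumed by the sample = 0.01515 - 0.004308 = 0.01085 mol.
n(C9H8O4) = 0.01085 / 2 = 0.005423 mol.
mass C9H8O4 = 0.005423 x 180.16 = 0.9771 g, so %C9H8O4 = 0.9771/1.3566 x 100 = 72.0%.

72.0%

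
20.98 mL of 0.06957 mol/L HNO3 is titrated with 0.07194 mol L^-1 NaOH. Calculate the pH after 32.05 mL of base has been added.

n(acid) = 0.06957 x 0.02098 = 0.001460 mol; n(NaOH) added = 0.07194 x 0.03205 = 0.002306 mol.
Base is in excess by 0.002306 - 0.001460 = 0.0008461 mol in a total volume of 0.05303 L.
[OH^-] = 0.0008461/0.05303 = 0.01596 M, so pOH = 1.80 and pH = 14.00 - 1.80 = 12.20.

12.20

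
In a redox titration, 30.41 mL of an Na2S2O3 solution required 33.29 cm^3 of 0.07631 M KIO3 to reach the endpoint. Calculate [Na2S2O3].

n(KIO3) = 0.07631 x 0.03329 = 0.002540 mol.
From the balanced equation, 1 mol KIO3 reacts with 6 mol Na2S2O3, so n(Na2S2O3) = 0.002540 x 6/1 = 0.01524 mol.
[Na2S2O3] = 0.01524 / 0.03041 L = 0.501 M.

0.501 M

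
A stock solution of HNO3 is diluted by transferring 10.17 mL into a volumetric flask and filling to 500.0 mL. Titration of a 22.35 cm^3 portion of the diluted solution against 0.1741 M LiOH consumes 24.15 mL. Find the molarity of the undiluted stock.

9.25 M

n(LiOH) = 0.1741 x 0.02415 = 0.004205 mol.
n(HNO3) in the aliquot = 0.004205 mol.
[diluted HNO3] = 0.004205 / 0.02235 = 0.1881 M.
Dilution factor = 500.0/10.17 = 49.16, so [stock] = 0.1881 x 49.16 = 9.25 M.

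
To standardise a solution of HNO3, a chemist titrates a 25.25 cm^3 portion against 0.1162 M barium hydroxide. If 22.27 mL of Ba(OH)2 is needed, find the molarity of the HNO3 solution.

0.205 M

n(Ba(OH)2) delivered = 0.1162 x 0.02227 = 0.002588 mol.
The reaction is 2 HNO3 + 1 Ba(OH)2, so n(HNO3) = 0.002588 x 2/1 = 0.005176 mol.
[HNO3] = 0.005176 mol / 0.02525 L = 0.205 M.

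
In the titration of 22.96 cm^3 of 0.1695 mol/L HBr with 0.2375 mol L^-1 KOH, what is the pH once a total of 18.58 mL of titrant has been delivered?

12.10

n(acid) = 0.1695 x 0.02296 = 0.003892 mol; n(KOH) added = 0.2375 x 0.01858 = 0.004413 mol.
Base is in excess by 0.004413 - 0.003892 = 0.0005210 mol in a total volume of 0.04154 L.
[OH^-] = 0.0005210/0.04154 = 0.01254 M, so pOH = 1.90 and pH = 14.00 - 1.90 = 12.10.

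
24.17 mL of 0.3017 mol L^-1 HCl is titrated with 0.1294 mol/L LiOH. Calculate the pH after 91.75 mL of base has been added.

n(acid) = 0.3017 x 0.02417 = 0.007292 mol; n(LiOH) added = 0.1294 x 0.09175 = 0.01187 mol.
Base is in excess by 0.01187 - 0.007292 = 0.004580 mol in a total volume of 0.1159 L.
[OH^-] = 0.004580/0.1159 = 0.03951 M, so pOH = 1.40 and pH = 14.00 - 1.40 = 12.60.

12.60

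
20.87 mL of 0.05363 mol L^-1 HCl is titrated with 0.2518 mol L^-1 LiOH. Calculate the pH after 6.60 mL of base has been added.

12.30

n(acid) = 0.05363 x 0.02087 = 0.001119 mol; n(LiOH) added = 0.2518 x 0.006600 = 0.001662 mol.
Base is in excess by 0.001662 - 0.001119 = 0.0005426 mol in a total volume of 0.02747 L.
[OH^-] = 0.0005426/0.02747 = 0.01975 M, so pOH = 1.70 and pH = 14.00 - 1.70 = 12.30.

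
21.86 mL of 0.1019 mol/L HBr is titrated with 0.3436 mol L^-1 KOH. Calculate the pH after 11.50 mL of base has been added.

12.71

n(acid) = 0.1019 x 0.02186 = 0.002228 mol; n(KOH) added = 0.3436 x 0.01150 = 0.003951 mol.
Base is in excess by 0.003951 - 0.002228 = 0.001724 mol in a total volume of 0.03336 L.
[OH^-] = 0.001724/0.03336 = 0.05167 M, so pOH = 1.29 and pH = 14.00 - 1.29 = 12.71.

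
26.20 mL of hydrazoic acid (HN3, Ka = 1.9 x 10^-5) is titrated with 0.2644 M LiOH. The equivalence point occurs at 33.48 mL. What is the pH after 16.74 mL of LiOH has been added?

4.72

16.74 mL is exactly half the equivalence volume (33.48/2), i.e. the half-equivalence point.
There, n(HA) = n(A^-), so pH = pKa = -log(1.9 x 10^-5) = 4.72.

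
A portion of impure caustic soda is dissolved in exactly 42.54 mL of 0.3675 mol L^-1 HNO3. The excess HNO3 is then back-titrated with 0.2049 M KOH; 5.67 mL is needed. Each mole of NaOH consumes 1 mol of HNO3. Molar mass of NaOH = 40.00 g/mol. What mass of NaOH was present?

0.579 g

Total n(HNO3) added = 0.3675 x 0.04254 = 0.01563 mol.
n(KOH) used = 0.2049 x 0.005670 = 0.001162 mol, which equals the excess n(HNO3).
So n(HNO3) consumed by the sample = 0.01563 - 0.001162 = 0.01447 mol.
n(NaOH) = 0.01447 / 1 = 0.01447 mol.
mass = 0.01447 mol x 40.00 g/mol = 0.579 g.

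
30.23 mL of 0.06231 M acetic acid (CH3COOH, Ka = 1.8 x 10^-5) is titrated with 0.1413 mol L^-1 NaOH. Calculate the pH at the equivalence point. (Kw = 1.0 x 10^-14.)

8.69

n(CH3COOH) = 0.06231 x 0.03023 = 0.001884 mol; V(NaOH) at equivalence = 0.001884/0.1413 = 0.01333 L.
At equivalence all the acid is converted to CH3COO-; total volume = 0.03023 + 0.01333 = 0.04356 L, so [CH3COO-] = 0.001884/0.04356 = 0.04324 M.
Kb = Kw/Ka = 1.0e-14 / 1.8 x 10^-5 = 5.56e-10.
[OH^-] = sqrt(Kb x [CH3COO-]) = sqrt(5.56e-10 x 0.04324) = 4.90e-6 M.
pOH = 5.31, so pH = 14.00 - 5.31 = 8.69.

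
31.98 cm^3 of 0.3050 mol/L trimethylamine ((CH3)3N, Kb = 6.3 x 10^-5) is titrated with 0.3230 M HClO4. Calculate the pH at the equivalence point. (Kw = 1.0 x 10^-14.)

n((CH3)3N) = 0.3050 x 0.03198 = 0.009754 mol; V(HClO4) at equivalence = 0.009754/0.3230 = 0.03020 L.
At equivalence the base is fully converted to (CH3)3NH+; total volume = 0.06218 L, so [(CH3)3NH+] = 0.009754/0.06218 = 0.1569 M.
Ka((CH3)3NH+) = Kw/Kb = 1.0e-14 / 6.3 x 10^-5 = 1.59e-10.
[H^+] = sqrt(Ka x [(CH3)3NH+]) = sqrt(1.59e-10 x 0.1569) = 4.99e-6 M.
pH = -log(4.99e-6) = 5.30.

5.30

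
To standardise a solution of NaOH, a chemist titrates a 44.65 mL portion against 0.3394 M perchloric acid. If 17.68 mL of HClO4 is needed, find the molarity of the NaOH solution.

n(HClO4) delivered = 0.3394 x 0.01768 = 0.006001 mol.
For a 1:1 reaction, n(NaOH) = 0.006001 mol.
[NaOH] = 0.006001 mol / 0.04465 L = 0.134 M.

0.134 M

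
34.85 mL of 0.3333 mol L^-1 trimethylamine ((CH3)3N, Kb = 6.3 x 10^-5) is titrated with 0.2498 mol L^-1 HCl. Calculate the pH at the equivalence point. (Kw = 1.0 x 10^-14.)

5.32

n((CH3)3N) = 0.3333 x 0.03485 = 0.01162 mol; V(HCl) at equivalence = 0.01162/0.2498 = 0.04650 L.
At equivalence the base is fully converted to (CH3)3NH+; total volume = 0.08135 L, so [(CH3)3NH+] = 0.01162/0.08135 = 0.1428 M.
Ka((CH3)3NH+) = Kw/Kb = 1.0e-14 / 6.3 x 10^-5 = 1.59e-10.
[H^+] = sqrt(Ka x [(CH3)3NH+]) = sqrt(1.59e-10 x 0.1428) = 4.76e-6 M.
pH = -log(4.76e-6) = 5.32.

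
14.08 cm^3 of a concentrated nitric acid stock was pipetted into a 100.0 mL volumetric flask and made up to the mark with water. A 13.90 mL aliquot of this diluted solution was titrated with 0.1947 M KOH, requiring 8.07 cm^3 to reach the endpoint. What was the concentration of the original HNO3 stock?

n(KOH) = 0.1947 x 0.008070 = 0.001571 mol.
n(HNO3) in the aliquot = 0.001571 mol.
[diluted HNO3] = 0.001571 / 0.01390 = 0.1130 M.
Dilution factor = 100.0/14.08 = 7.102, so [stock] = 0.1130 x 7.102 = 0.803 M.

0.803 M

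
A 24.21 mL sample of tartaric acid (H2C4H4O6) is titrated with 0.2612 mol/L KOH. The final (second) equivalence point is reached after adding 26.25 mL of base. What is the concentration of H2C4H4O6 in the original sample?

n(KOH) = 0.2612 x 0.02625 = 0.006856 mol.
At the final (second) equivalence point, 2 mol OH^- react per mol H2C4H4O6, so n(H2C4H4O6) = 0.006856 / 2 = 0.003428 mol.
[H2C4H4O6] = 0.003428 / 0.02421 L = 0.142 M.

0.142 M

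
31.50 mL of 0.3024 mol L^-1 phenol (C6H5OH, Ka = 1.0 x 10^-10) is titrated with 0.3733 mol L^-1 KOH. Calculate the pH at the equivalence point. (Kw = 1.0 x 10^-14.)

n(C6H5OH) = 0.3024 x 0.03150 = 0.009526 mol; V(KOH) at equivalence = 0.009526/0.3733 = 0.02552 L.
At equivalence all the acid is converted to C6H5O-; total volume = 0.03150 + 0.02552 = 0.05702 L, so [C6H5O-] = 0.009526/0.05702 = 0.1671 M.
Kb = Kw/Ka = 1.0e-14 / 1.0 x 10^-10 = 0.000100.
[OH^-] = sqrt(Kb x [C6H5O-]) = sqrt(0.000100 x 0.1671) = 0.00409 M.
pOH = 2.39, so pH = 14.00 - 2.39 = 11.61.

11.61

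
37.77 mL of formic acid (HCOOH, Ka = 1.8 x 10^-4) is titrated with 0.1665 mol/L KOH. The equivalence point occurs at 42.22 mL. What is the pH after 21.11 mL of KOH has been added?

3.74

21.11 mL is exactly half the equivalence volume (42.22/2), i.e. the half-equivalence point.
There, n(HA) = n(A^-), so pH = pKa = -log(1.8 x 10^-4) = 3.74.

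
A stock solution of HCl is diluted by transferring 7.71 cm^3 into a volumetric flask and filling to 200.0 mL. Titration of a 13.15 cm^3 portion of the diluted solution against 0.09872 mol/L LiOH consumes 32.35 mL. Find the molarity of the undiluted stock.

n(LiOH) = 0.09872 x 0.03235 = 0.003194 mol.
n(HCl) in the aliquot = 0.003194 mol.
[diluted HCl] = 0.003194 / 0.01315 = 0.2429 M.
Dilution factor = 200.0/7.710 = 25.94, so [stock] = 0.2429 x 25.94 = 6.30 M.

6.30 M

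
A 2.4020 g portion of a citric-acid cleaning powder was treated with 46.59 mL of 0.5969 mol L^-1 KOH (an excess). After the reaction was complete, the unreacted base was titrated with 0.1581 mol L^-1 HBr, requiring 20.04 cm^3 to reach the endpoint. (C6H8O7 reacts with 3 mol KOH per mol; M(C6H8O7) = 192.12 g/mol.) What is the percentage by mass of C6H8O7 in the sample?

65.7%

Total n(KOH) added = 0.5969 x 0.04659 = 0.02781 mol.
n(HBr) used = 0.1581 x 0.02004 = 0.003168 mol, which equals the excess n(KOH).
So n(KOH) consumed by the sample = 0.02781 - 0.003168 = 0.02464 mol.
n(C6H8O7) = 0.02464 / 3 = 0.008214 mol.
mass C6H8O7 = 0.008214 x 192.12 = 1.578 g, so %C6H8O7 = 1.578/2.4020 x 100 = 65.7%.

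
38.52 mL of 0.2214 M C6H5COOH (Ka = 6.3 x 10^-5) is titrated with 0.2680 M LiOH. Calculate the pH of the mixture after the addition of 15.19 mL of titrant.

Initial n(C6H5COOH) = 0.2214 x 0.03852 = 0.008528 mol.
n(LiOH) added = 0.2680 x 0.01519 = 0.004071 mol, converting that many moles of C6H5COOH to C6H5COO-.
Remaining n(C6H5COOH) = 0.004457 mol; n(C6H5COO-) = 0.004071 mol.
By Henderson-Hasselbalch, pH = pKa + log([A^-]/[HA]) = 4.20 + log(0.004071/0.004457) = 4.20 + (-0.04) = 4.16.

4.16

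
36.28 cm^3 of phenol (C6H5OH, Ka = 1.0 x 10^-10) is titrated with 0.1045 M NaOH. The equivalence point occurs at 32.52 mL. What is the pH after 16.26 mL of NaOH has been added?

16.26 mL is exactly half the equivalence volume (32.52/2), i.e. the half-equivalence point.
There, n(HA) = n(A^-), so pH = pKa = -log(1.0 x 10^-10) = 10.00.

10.00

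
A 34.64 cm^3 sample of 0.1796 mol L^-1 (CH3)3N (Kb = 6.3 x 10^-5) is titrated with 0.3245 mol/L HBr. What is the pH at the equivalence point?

n((CH3)3N) = 0.1796 x 0.03464 = 0.006221 mol; V(HBr) at equivalence = 0.006221/0.3245 = 0.01917 L.
At equivalence the base is fully converted to (CH3)3NH+; total volume = 0.05381 L, so [(CH3)3NH+] = 0.006221/0.05381 = 0.1156 M.
Ka((CH3)3NH+) = Kw/Kb = 1.0e-14 / 6.3 x 10^-5 = 1.59e-10.
[H^+] = sqrt(Ka x [(CH3)3NH+]) = sqrt(1.59e-10 x 0.1156) = 4.28e-6 M.
pH = -log(4.28e-6) = 5.37.

5.37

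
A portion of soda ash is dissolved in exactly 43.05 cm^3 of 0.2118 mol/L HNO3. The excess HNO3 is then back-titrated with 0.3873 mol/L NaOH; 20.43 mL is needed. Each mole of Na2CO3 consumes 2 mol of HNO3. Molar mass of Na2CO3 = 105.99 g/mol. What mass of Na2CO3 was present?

0.0639 g

Total n(HNO3) added = 0.2118 x 0.04305 = 0.009118 mol.
n(NaOH) used = 0.3873 x 0.02043 = 0.007913 mol, which equals the excess n(HNO3).
So n(HNO3) consumed by the sample = 0.009118 - 0.007913 = 0.001205 mol.
n(Na2CO3) = 0.001205 / 2 = 0.0006027 mol.
mass = 0.0006027 mol x 105.99 g/mol = 0.0639 g.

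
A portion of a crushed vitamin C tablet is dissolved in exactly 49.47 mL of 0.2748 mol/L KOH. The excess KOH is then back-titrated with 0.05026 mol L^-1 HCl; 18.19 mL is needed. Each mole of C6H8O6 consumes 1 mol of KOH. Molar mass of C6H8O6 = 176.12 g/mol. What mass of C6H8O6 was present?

Total n(KOH) added = 0.2748 x 0.04947 = 0.01359 mol.
n(HCl) used = 0.05026 x 0.01819 = 0.0009142 mol, which equals the excess n(KOH).
So n(KOH) consumed by the sample = 0.01359 - 0.0009142 = 0.01268 mol.
n(C6H8O6) = 0.01268 / 1 = 0.01268 mol.
mass = 0.01268 mol x 176.12 g/mol = 2.23 g.

2.23 g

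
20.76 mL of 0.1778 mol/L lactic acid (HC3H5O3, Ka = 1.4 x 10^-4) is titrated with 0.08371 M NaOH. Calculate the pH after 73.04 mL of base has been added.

n(acid) = 0.1778 x 0.02076 = 0.003691 mol; n(NaOH) added = 0.08371 x 0.07304 = 0.006114 mol.
Base is in excess by 0.006114 - 0.003691 = 0.002423 mol in a total volume of 0.09380 L.
[OH^-] = 0.002423/0.09380 = 0.02583 M, so pOH = 1.59 and pH = 14.00 - 1.59 = 12.41.

12.41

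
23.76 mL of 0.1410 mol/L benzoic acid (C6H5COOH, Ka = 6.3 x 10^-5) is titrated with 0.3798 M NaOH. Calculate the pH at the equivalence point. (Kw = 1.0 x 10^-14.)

n(C6H5COOH) = 0.1410 x 0.02376 = 0.003350 mol; V(NaOH) at equivalence = 0.003350/0.3798 = 0.008821 L.
At equivalence all the acid is converted to C6H5COO-; total volume = 0.02376 + 0.008821 = 0.03258 L, so [C6H5COO-] = 0.003350/0.03258 = 0.1028 M.
Kb = Kw/Ka = 1.0e-14 / 6.3 x 10^-5 = 1.59e-10.
[OH^-] = sqrt(Kb x [C6H5COO-]) = sqrt(1.59e-10 x 0.1028) = 4.04e-6 M.
pOH = 5.39, so pH = 14.00 - 5.39 = 8.61.

8.61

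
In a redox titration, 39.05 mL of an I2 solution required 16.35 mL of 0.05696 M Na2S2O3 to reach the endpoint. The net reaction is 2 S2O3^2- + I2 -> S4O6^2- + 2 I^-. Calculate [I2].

n(Na2S2O3) = 0.05696 x 0.01635 = 0.0009313 mol.
From the balanced equation, 2 mol Na2S2O3 reacts with 1 mol I2, so n(I2) = 0.0009313 x 1/2 = 0.0004656 mol.
[I2] = 0.0004656 / 0.03905 L = 0.0119 M.

0.0119 M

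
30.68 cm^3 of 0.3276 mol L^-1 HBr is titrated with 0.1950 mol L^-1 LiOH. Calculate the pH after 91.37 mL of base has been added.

12.80

n(acid) = 0.3276 x 0.03068 = 0.01005 mol; n(LiOH) added = 0.1950 x 0.09137 = 0.01782 mol.
Base is in excess by 0.01782 - 0.01005 = 0.007766 mol in a total volume of 0.1221 L.
[OH^-] = 0.007766/0.1221 = 0.06363 M, so pOH = 1.20 and pH = 14.00 - 1.20 = 12.80.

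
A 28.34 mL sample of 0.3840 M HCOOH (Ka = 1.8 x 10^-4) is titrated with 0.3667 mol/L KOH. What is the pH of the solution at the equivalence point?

8.51

n(HCOOH) = 0.3840 x 0.02834 = 0.01088 mol; V(KOH) at equivalence = 0.01088/0.3667 = 0.02968 L.
At equivalence all the acid is converted to HCOO-; total volume = 0.02834 + 0.02968 = 0.05802 L, so [HCOO-] = 0.01088/0.05802 = 0.1876 M.
Kb = Kw/Ka = 1.0e-14 / 1.8 x 10^-4 = 5.56e-11.
[OH^-] = sqrt(Kb x [HCOO-]) = sqrt(5.56e-11 x 0.1876) = 3.23e-6 M.
pOH = 5.49, so pH = 14.00 - 5.49 = 8.51.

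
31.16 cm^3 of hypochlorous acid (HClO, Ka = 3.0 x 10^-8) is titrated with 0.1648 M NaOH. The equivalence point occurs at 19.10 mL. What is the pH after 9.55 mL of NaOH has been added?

9.55 mL is exactly half the equivalence volume (19.10/2), i.e. the half-equivalence point.
There, n(HA) = n(A^-), so pH = pKa = -log(3.0 x 10^-8) = 7.52.

7.52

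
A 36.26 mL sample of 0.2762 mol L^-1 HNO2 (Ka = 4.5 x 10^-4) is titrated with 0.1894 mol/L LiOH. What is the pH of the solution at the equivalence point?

n(HNO2) = 0.2762 x 0.03626 = 0.01002 mol; V(LiOH) at equivalence = 0.01002/0.1894 = 0.05288 L.
At equivalence all the acid is converted to NO2-; total volume = 0.03626 + 0.05288 = 0.08914 L, so [NO2-] = 0.01002/0.08914 = 0.1124 M.
Kb = Kw/Ka = 1.0e-14 / 4.5 x 10^-4 = 2.22e-11.
[OH^-] = sqrt(Kb x [NO2-]) = sqrt(2.22e-11 x 0.1124) = 1.58e-6 M.
pOH = 5.80, so pH = 14.00 - 5.80 = 8.20.

8.20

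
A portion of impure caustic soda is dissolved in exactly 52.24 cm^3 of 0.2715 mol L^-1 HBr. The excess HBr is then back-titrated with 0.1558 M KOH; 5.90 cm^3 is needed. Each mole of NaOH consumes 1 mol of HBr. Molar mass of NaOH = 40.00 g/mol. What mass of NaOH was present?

0.531 g

Total n(HBr) added = 0.2715 x 0.05224 = 0.01418 mol.
n(KOH) used = 0.1558 x 0.005900 = 0.0009192 mol, which equals the excess n(HBr).
So n(HBr) consumed by the sample = 0.01418 - 0.0009192 = 0.01326 mol.
n(NaOH) = 0.01326 / 1 = 0.01326 mol.
mass = 0.01326 mol x 40.00 g/mol = 0.531 g.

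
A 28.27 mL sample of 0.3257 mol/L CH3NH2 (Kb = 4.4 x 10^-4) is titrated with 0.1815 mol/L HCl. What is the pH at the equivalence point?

5.79

n(CH3NH2) = 0.3257 x 0.02827 = 0.009208 mol; V(HCl) at equivalence = 0.009208/0.1815 = 0.05073 L.
At equivalence the base is fully converted to CH3NH3+; total volume = 0.07900 L, so [CH3NH3+] = 0.009208/0.07900 = 0.1166 M.
Ka(CH3NH3+) = Kw/Kb = 1.0e-14 / 4.4 x 10^-4 = 2.27e-11.
[H^+] = sqrt(Ka x [CH3NH3+]) = sqrt(2.27e-11 x 0.1166) = 1.63e-6 M.
pH = -log(1.63e-6) = 5.79.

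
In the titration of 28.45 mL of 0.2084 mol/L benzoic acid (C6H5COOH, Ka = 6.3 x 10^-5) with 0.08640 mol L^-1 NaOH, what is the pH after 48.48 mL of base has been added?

Initial n(C6H5COOH) = 0.2084 x 0.02845 = 0.005929 mol.
n(NaOH) added = 0.08640 x 0.04848 = 0.004189 mol, converting that many moles of C6H5COOH to C6H5COO-.
Remaining n(C6H5COOH) = 0.001740 mol; n(C6H5COO-) = 0.004189 mol.
By Henderson-Hasselbalch, pH = pKa + log([A^-]/[HA]) = 4.20 + log(0.004189/0.001740) = 4.20 + (+0.38) = 4.58.

4.58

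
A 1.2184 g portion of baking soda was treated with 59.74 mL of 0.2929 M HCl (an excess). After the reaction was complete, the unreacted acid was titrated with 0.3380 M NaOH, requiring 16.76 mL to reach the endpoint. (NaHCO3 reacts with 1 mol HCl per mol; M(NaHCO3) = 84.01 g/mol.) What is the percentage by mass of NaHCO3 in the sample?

Total n(HCl) added = 0.2929 x 0.05974 = 0.01750 mol.
n(NaOH) used = 0.3380 x 0.01676 = 0.005665 mol, which equals the excess n(HCl).
So n(HCl) consumed by the sample = 0.01750 - 0.005665 = 0.01183 mol.
n(NaHCO3) = 0.01183 / 1 = 0.01183 mol.
mass NaHCO3 = 0.01183 x 84.01 = 0.9941 g, so %NaHCO3 = 0.9941/1.2184 x 100 = 81.6%.

81.6%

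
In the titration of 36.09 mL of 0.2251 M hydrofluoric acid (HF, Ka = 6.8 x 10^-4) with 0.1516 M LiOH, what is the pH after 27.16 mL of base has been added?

3.18

Initial n(HF) = 0.2251 x 0.03609 = 0.008124 mol.
n(LiOH) added = 0.1516 x 0.02716 = 0.004117 mol, converting that many moles of HF to F-.
Remaining n(HF) = 0.004006 mol; n(F-) = 0.004117 mol.
By Henderson-Hasselbalch, pH = pKa + log([A^-]/[HA]) = 3.17 + log(0.004117/0.004006) = 3.17 + (+0.01) = 3.18.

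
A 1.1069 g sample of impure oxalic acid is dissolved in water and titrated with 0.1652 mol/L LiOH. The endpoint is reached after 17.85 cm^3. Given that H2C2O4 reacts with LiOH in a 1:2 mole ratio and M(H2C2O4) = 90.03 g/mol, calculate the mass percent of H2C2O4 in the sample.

n(LiOH) = 0.1652 x 0.01785 = 0.002949 mol.
n(H2C2O4) = 0.002949 / 2 = 0.001474 mol.
mass of H2C2O4 = 0.001474 x 90.03 = 0.1327 g.
% purity = 0.1327 / 1.1069 x 100 = 12.0%.

12.0%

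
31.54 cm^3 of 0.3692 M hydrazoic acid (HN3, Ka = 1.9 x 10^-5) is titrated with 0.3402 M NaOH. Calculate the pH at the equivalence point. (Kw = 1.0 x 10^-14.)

8.98

n(HN3) = 0.3692 x 0.03154 = 0.01164 mol; V(NaOH) at equivalence = 0.01164/0.3402 = 0.03423 L.
At equivalence all the acid is converted to N3-; total volume = 0.03154 + 0.03423 = 0.06577 L, so [N3-] = 0.01164/0.06577 = 0.1771 M.
Kb = Kw/Ka = 1.0e-14 / 1.9 x 10^-5 = 5.26e-10.
[OH^-] = sqrt(Kb x [N3-]) = sqrt(5.26e-10 x 0.1771) = 9.65e-6 M.
pOH = 5.02, so pH = 14.00 - 5.02 = 8.98.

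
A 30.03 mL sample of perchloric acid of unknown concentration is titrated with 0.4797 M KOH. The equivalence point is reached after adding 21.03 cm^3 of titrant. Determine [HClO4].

n(KOH) delivered = 0.4797 x 0.02103 = 0.01009 mol.
For a 1:1 reaction, n(HClO4) = 0.01009 mol.
[HClO4] = 0.01009 mol / 0.03003 L = 0.336 M.

0.336 M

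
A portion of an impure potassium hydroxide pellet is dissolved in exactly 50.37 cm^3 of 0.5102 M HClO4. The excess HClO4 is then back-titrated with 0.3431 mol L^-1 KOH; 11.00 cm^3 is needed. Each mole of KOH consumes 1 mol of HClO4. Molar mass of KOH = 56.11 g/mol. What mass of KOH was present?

1.23 g

Total n(HClO4) added = 0.5102 x 0.05037 = 0.02570 mol.
n(KOH) used = 0.3431 x 0.01100 = 0.003774 mol, which equals the excess n(HClO4).
So n(HClO4) consumed by the sample = 0.02570 - 0.003774 = 0.02192 mol.
n(KOH) = 0.02192 / 1 = 0.02192 mol.
mass = 0.02192 mol x 56.11 g/mol = 1.23 g.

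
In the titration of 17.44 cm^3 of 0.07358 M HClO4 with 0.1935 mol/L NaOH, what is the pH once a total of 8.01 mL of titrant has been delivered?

12.02

n(acid) = 0.07358 x 0.01744 = 0.001283 mol; n(NaOH) added = 0.1935 x 0.008010 = 0.001550 mol.
Base is in excess by 0.001550 - 0.001283 = 0.0002667 mol in a total volume of 0.02545 L.
[OH^-] = 0.0002667/0.02545 = 0.01048 M, so pOH = 1.98 and pH = 14.00 - 1.98 = 12.02.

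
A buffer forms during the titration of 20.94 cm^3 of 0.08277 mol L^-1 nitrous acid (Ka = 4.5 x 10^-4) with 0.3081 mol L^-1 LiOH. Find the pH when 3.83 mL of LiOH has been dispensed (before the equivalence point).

3.68

Initial n(HNO2) = 0.08277 x 0.02094 = 0.001733 mol.
n(LiOH) added = 0.3081 x 0.003830 = 0.001180 mol, converting that many moles of HNO2 to NO2-.
Remaining n(HNO2) = 0.0005532 mol; n(NO2-) = 0.001180 mol.
By Henderson-Hasselbalch, pH = pKa + log([A^-]/[HA]) = 3.35 + log(0.001180/0.0005532) = 3.35 + (+0.33) = 3.68.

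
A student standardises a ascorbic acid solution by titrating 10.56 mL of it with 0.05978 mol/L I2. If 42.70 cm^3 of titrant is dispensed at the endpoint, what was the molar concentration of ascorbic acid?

n(I2) = 0.05978 x 0.04270 = 0.002553 mol.
From the balanced equation, 1 mol I2 reacts with 1 mol ascorbic acid, so n(ascorbic acid) = 0.002553 x 1/1 = 0.002553 mol.
[ascorbic acid] = 0.002553 / 0.01056 L = 0.242 M.

0.242 M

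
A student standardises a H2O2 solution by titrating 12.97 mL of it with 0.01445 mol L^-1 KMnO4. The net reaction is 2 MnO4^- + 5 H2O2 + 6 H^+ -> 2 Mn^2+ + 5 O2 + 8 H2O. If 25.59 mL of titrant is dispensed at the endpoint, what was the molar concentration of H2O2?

0.0713 M

n(KMnO4) = 0.01445 x 0.02559 = 0.0003698 mol.
From the balanced equation, 2 mol KMnO4 reacts with 5 mol H2O2, so n(H2O2) = 0.0003698 x 5/2 = 0.0009244 mol.
[H2O2] = 0.0009244 / 0.01297 L = 0.0713 M.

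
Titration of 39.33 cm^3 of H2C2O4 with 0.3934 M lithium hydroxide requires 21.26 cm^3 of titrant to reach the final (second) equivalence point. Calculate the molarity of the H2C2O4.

0.106 M

n(LiOH) = 0.3934 x 0.02126 = 0.008364 mol.
At the final (second) equivalence point, 2 mol OH^- react per mol H2C2O4, so n(H2C2O4) = 0.008364 / 2 = 0.004182 mol.
[H2C2O4] = 0.004182 / 0.03933 L = 0.106 M.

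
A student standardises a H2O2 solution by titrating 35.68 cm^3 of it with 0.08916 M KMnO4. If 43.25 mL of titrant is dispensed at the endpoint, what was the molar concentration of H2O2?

n(KMnO4) = 0.08916 x 0.04325 = 0.003856 mol.
From the balanced equation, 2 mol KMnO4 reacts with 5 mol H2O2, so n(H2O2) = 0.003856 x 5/2 = 0.009640 mol.
[H2O2] = 0.009640 / 0.03568 L = 0.270 M.

0.270 M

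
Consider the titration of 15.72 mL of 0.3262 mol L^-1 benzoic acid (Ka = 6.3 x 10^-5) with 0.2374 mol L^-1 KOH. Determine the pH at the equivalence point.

n(C6H5COOH) = 0.3262 x 0.01572 = 0.005128 mol; V(KOH) at equivalence = 0.005128/0.2374 = 0.02160 L.
At equivalence all the acid is converted to C6H5COO-; total volume = 0.01572 + 0.02160 = 0.03732 L, so [C6H5COO-] = 0.005128/0.03732 = 0.1374 M.
Kb = Kw/Ka = 1.0e-14 / 6.3 x 10^-5 = 1.59e-10.
[OH^-] = sqrt(Kb x [C6H5COO-]) = sqrt(1.59e-10 x 0.1374) = 4.67e-6 M.
pOH = 5.33, so pH = 14.00 - 5.33 = 8.67.

8.67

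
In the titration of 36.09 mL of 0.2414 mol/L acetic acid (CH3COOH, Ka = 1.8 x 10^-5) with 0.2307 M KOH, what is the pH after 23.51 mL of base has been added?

Initial n(CH3COOH) = 0.2414 x 0.03609 = 0.008712 mol.
n(KOH) added = 0.2307 x 0.02351 = 0.005424 mol, converting that many moles of CH3COOH to CH3COO-.
Remaining n(CH3COOH) = 0.003288 mol; n(CH3COO-) = 0.005424 mol.
By Henderson-Hasselbalch, pH = pKa + log([A^-]/[HA]) = 4.74 + log(0.005424/0.003288) = 4.74 + (+0.22) = 4.96.

4.96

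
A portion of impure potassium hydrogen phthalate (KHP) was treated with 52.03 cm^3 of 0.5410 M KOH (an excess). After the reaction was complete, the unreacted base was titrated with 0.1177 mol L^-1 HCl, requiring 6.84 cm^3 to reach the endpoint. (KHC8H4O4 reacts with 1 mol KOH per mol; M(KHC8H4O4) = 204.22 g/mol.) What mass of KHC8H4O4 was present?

5.58 g

Total n(KOH) added = 0.5410 x 0.05203 = 0.02815 mol.
n(HCl) used = 0.1177 x 0.006840 = 0.0008051 mol, which equals the excess n(KOH).
So n(KOH) consumed by the sample = 0.02815 - 0.0008051 = 0.02734 mol.
n(KHC8H4O4) = 0.02734 / 1 = 0.02734 mol.
mass = 0.02734 mol x 204.22 g/mol = 5.58 g.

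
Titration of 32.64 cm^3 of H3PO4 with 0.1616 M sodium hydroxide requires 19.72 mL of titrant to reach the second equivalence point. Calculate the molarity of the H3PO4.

n(NaOH) = 0.1616 x 0.01972 = 0.003187 mol.
At the second equivalence point, 2 mol OH^- react per mol H3PO4, so n(H3PO4) = 0.003187 / 2 = 0.001593 mol.
[H3PO4] = 0.001593 / 0.03264 L = 0.0488 M.

0.0488 M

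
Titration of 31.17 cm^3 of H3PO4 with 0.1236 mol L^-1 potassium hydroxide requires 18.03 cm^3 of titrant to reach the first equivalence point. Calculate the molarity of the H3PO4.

n(KOH) = 0.1236 x 0.01803 = 0.002229 mol.
At the first equivalence point, 1 mol OH^- react per mol H3PO4, so n(H3PO4) = 0.002229 / 1 = 0.002229 mol.
[H3PO4] = 0.002229 / 0.03117 L = 0.0715 M.

0.0715 M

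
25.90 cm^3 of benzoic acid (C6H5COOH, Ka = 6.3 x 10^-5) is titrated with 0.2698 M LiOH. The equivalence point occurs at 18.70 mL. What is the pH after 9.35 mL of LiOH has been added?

4.20

9.35 mL is exactly half the equivalence volume (18.70/2), i.e. the half-equivalence point.
There, n(HA) = n(A^-), so pH = pKa = -log(6.3 x 10^-5) = 4.20.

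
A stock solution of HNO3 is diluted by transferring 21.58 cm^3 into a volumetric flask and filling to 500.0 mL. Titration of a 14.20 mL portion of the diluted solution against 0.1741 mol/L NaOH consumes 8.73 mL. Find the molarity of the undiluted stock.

n(NaOH) = 0.1741 x 0.008730 = 0.001520 mol.
n(HNO3) in the aliquot = 0.001520 mol.
[diluted HNO3] = 0.001520 / 0.01420 = 0.1070 M.
Dilution factor = 500.0/21.58 = 23.17, so [stock] = 0.1070 x 23.17 = 2.48 M.

2.48 M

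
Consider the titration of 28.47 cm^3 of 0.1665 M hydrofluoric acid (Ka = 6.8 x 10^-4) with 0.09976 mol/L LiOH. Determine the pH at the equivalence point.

7.98

n(HF) = 0.1665 x 0.02847 = 0.004740 mol; V(LiOH) at equivalence = 0.004740/0.09976 = 0.04752 L.
At equivalence all the acid is converted to F-; total volume = 0.02847 + 0.04752 = 0.07599 L, so [F-] = 0.004740/0.07599 = 0.06238 M.
Kb = Kw/Ka = 1.0e-14 / 6.8 x 10^-4 = 1.47e-11.
[OH^-] = sqrt(Kb x [F-]) = sqrt(1.47e-11 x 0.06238) = 9.58e-7 M.
pOH = 6.02, so pH = 14.00 - 6.02 = 7.98.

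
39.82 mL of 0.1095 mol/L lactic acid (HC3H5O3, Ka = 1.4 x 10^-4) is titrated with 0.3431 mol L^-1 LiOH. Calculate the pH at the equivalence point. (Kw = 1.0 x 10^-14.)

8.39

n(HC3H5O3) = 0.1095 x 0.03982 = 0.004360 mol; V(LiOH) at equivalence = 0.004360/0.3431 = 0.01271 L.
At equivalence all the acid is converted to C3H5O3-; total volume = 0.03982 + 0.01271 = 0.05253 L, so [C3H5O3-] = 0.004360/0.05253 = 0.08301 M.
Kb = Kw/Ka = 1.0e-14 / 1.4 x 10^-4 = 7.14e-11.
[OH^-] = sqrt(Kb x [C3H5O3-]) = sqrt(7.14e-11 x 0.08301) = 2.43e-6 M.
pOH = 5.61, so pH = 14.00 - 5.61 = 8.39.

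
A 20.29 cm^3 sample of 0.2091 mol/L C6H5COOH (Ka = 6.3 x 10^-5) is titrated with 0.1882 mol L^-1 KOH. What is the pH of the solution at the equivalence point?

8.60

n(C6H5COOH) = 0.2091 x 0.02029 = 0.004243 mol; V(KOH) at equivalence = 0.004243/0.1882 = 0.02254 L.
At equivalence all the acid is converted to C6H5COO-; total volume = 0.02029 + 0.02254 = 0.04283 L, so [C6H5COO-] = 0.004243/0.04283 = 0.09905 M.
Kb = Kw/Ka = 1.0e-14 / 6.3 x 10^-5 = 1.59e-10.
[OH^-] = sqrt(Kb x [C6H5COO-]) = sqrt(1.59e-10 x 0.09905) = 3.97e-6 M.
pOH = 5.40, so pH = 14.00 - 5.40 = 8.60.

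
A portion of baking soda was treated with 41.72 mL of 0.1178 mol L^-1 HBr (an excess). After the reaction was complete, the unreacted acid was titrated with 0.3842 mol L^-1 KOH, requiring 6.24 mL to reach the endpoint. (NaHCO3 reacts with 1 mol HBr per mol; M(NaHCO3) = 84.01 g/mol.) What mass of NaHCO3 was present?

Total n(HBr) added = 0.1178 x 0.04172 = 0.004915 mol.
n(KOH) used = 0.3842 x 0.006240 = 0.002397 mol, which equals the excess n(HBr).
So n(HBr) consumed by the sample = 0.004915 - 0.002397 = 0.002517 mol.
n(NaHCO3) = 0.002517 / 1 = 0.002517 mol.
mass = 0.002517 mol x 84.01 g/mol = 0.211 g.

0.211 g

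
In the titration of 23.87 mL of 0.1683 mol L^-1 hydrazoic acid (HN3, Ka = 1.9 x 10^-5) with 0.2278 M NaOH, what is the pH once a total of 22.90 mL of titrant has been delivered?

n(acid) = 0.1683 x 0.02387 = 0.004017 mol; n(NaOH) added = 0.2278 x 0.02290 = 0.005217 mol.
Base is in excess by 0.005217 - 0.004017 = 0.001199 mol in a total volume of 0.04677 L.
[OH^-] = 0.001199/0.04677 = 0.02564 M, so pOH = 1.59 and pH = 14.00 - 1.59 = 12.41.

12.41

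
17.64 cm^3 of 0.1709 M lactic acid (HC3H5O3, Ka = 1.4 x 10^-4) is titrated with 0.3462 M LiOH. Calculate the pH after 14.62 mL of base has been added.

12.80

n(acid) = 0.1709 x 0.01764 = 0.003015 mol; n(LiOH) added = 0.3462 x 0.01462 = 0.005061 mol.
Base is in excess by 0.005061 - 0.003015 = 0.002047 mol in a total volume of 0.03226 L.
[OH^-] = 0.002047/0.03226 = 0.06345 M, so pOH = 1.20 and pH = 14.00 - 1.20 = 12.80.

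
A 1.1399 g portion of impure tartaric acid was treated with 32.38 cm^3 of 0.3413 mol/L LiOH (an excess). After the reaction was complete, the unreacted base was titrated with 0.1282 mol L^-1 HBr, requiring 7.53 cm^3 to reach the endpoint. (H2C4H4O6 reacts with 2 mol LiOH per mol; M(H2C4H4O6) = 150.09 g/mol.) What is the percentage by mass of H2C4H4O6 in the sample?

Total n(LiOH) added = 0.3413 x 0.03238 = 0.01105 mol.
n(HBr) used = 0.1282 x 0.007530 = 0.0009653 mol, which equals the excess n(LiOH).
So n(LiOH) consumed by the sample = 0.01105 - 0.0009653 = 0.01009 mol.
n(H2C4H4O6) = 0.01009 / 2 = 0.005043 mol.
mass H2C4H4O6 = 0.005043 x 150.09 = 0.7569 g, so %H2C4H4O6 = 0.7569/1.1399 x 100 = 66.4%.

66.4%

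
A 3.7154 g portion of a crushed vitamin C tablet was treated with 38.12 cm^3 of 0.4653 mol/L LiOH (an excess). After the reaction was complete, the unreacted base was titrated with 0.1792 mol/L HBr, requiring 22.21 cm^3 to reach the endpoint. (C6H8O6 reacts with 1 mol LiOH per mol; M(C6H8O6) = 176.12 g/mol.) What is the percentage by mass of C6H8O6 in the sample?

65.2%

Total n(LiOH) added = 0.4653 x 0.03812 = 0.01774 mol.
n(HBr) used = 0.1792 x 0.02221 = 0.003980 mol, which equals the excess n(LiOH).
So n(LiOH) consumed by the sample = 0.01774 - 0.003980 = 0.01376 mol.
n(C6H8O6) = 0.01376 / 1 = 0.01376 mol.
mass C6H8O6 = 0.01376 x 176.12 = 2.423 g, so %C6H8O6 = 2.423/3.7154 x 100 = 65.2%.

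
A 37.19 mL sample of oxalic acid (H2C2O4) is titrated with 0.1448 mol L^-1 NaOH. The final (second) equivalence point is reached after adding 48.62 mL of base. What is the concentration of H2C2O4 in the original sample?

0.0947 M

n(NaOH) = 0.1448 x 0.04862 = 0.007040 mol.
At the final (second) equivalence point, 2 mol OH^- react per mol H2C2O4, so n(H2C2O4) = 0.007040 / 2 = 0.003520 mol.
[H2C2O4] = 0.003520 / 0.03719 L = 0.0947 M.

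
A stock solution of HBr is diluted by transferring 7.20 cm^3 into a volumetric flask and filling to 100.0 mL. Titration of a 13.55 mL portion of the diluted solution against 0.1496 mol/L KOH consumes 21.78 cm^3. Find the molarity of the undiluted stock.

3.34 M

n(KOH) = 0.1496 x 0.02178 = 0.003258 mol.
n(HBr) in the aliquot = 0.003258 mol.
[diluted HBr] = 0.003258 / 0.01355 = 0.2405 M.
Dilution factor = 100.0/7.200 = 13.89, so [stock] = 0.2405 x 13.89 = 3.34 M.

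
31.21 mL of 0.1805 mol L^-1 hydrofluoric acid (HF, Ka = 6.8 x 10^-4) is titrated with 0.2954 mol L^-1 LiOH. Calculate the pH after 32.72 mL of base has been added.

n(acid) = 0.1805 x 0.03121 = 0.005633 mol; n(LiOH) added = 0.2954 x 0.03272 = 0.009665 mol.
Base is in excess by 0.009665 - 0.005633 = 0.004032 mol in a total volume of 0.06393 L.
[OH^-] = 0.004032/0.06393 = 0.06307 M, so pOH = 1.20 and pH = 14.00 - 1.20 = 12.80.

12.80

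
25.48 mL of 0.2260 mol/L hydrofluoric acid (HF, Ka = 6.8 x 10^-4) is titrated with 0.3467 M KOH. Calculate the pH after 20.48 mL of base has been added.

n(acid) = 0.2260 x 0.02548 = 0.005758 mol; n(KOH) added = 0.3467 x 0.02048 = 0.007100 mol.
Base is in excess by 0.007100 - 0.005758 = 0.001342 mol in a total volume of 0.04596 L.
[OH^-] = 0.001342/0.04596 = 0.02920 M, so pOH = 1.53 and pH = 14.00 - 1.53 = 12.47.

12.47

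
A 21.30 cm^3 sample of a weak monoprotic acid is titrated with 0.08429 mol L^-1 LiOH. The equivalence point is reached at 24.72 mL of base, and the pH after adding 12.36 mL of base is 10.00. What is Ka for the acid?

1.0 x 10^-10

12.36 mL is half of the equivalence volume, so this is the half-equivalence point where [HA] = [A^-].
At half-equivalence pH = pKa, so pKa = 10.00.
Ka = 10^(-10.00) = 1.0 x 10^-10.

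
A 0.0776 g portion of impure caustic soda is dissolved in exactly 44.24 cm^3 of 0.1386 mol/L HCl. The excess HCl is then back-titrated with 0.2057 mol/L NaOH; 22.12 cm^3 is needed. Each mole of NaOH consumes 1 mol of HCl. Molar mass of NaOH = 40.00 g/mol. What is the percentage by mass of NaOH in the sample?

81.5%

Total n(HCl) added = 0.1386 x 0.04424 = 0.006132 mol.
n(NaOH) used = 0.2057 x 0.02212 = 0.004550 mol, which equals the excess n(HCl).
So n(HCl) consumed by the sample = 0.006132 - 0.004550 = 0.001582 mol.
n(NaOH) = 0.001582 / 1 = 0.001582 mol.
mass NaOH = 0.001582 x 40.00 = 0.06326 g, so %NaOH = 0.06326/0.0776 x 100 = 81.5%.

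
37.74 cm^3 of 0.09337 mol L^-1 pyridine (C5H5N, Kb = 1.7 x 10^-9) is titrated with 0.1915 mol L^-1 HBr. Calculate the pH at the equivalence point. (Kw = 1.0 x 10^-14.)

3.22

n(C5H5N) = 0.09337 x 0.03774 = 0.003524 mol; V(HBr) at equivalence = 0.003524/0.1915 = 0.01840 L.
At equivalence the base is fully converted to C5H5NH+; total volume = 0.05614 L, so [C5H5NH+] = 0.003524/0.05614 = 0.06277 M.
Ka(C5H5NH+) = Kw/Kb = 1.0e-14 / 1.7 x 10^-9 = 5.88e-6.
[H^+] = sqrt(Ka x [C5H5NH+]) = sqrt(5.88e-6 x 0.06277) = 0.000608 M.
pH = -log(0.000608) = 3.22.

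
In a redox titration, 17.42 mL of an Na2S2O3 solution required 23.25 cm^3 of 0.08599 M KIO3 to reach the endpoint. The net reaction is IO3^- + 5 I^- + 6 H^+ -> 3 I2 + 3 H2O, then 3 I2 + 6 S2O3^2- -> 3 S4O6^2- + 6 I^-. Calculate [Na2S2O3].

n(KIO3) = 0.08599 x 0.02325 = 0.001999 mol.
From the balanced equation, 1 mol KIO3 reacts with 6 mol Na2S2O3, so n(Na2S2O3) = 0.001999 x 6/1 = 0.01200 mol.
[Na2S2O3] = 0.01200 / 0.01742 L = 0.689 M.

0.689 M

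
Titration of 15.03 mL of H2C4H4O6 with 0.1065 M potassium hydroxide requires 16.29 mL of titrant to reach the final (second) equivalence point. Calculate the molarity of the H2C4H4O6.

n(KOH) = 0.1065 x 0.01629 = 0.001735 mol.
At the final (second) equivalence point, 2 mol OH^- react per mol H2C4H4O6, so n(H2C4H4O6) = 0.001735 / 2 = 0.0008674 mol.
[H2C4H4O6] = 0.0008674 / 0.01503 L = 0.0577 M.

0.0577 M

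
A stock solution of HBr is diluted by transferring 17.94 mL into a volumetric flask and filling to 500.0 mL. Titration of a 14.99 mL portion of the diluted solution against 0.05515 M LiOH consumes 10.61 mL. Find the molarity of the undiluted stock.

1.09 M

n(LiOH) = 0.05515 x 0.01061 = 0.0005851 mol.
n(HBr) in the aliquot = 0.0005851 mol.
[diluted HBr] = 0.0005851 / 0.01499 = 0.03904 M.
Dilution factor = 500.0/17.94 = 27.87, so [stock] = 0.03904 x 27.87 = 1.09 M.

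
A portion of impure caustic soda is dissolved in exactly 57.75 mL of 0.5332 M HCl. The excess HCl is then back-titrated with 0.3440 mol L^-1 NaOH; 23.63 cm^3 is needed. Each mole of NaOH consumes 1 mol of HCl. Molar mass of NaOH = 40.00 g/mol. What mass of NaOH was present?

Total n(HCl) added = 0.5332 x 0.05775 = 0.03079 mol.
n(NaOH) used = 0.3440 x 0.02363 = 0.008129 mol, which equals the excess n(HCl).
So n(HCl) consumed by the sample = 0.03079 - 0.008129 = 0.02266 mol.
n(NaOH) = 0.02266 / 1 = 0.02266 mol.
mass = 0.02266 mol x 40.00 g/mol = 0.907 g.

0.907 g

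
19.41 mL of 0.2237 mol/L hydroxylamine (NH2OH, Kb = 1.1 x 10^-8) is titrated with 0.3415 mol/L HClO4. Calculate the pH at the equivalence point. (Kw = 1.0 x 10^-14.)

3.46

n(NH2OH) = 0.2237 x 0.01941 = 0.004342 mol; V(HClO4) at equivalence = 0.004342/0.3415 = 0.01271 L.
At equivalence the base is fully converted to NH3OH+; total volume = 0.03212 L, so [NH3OH+] = 0.004342/0.03212 = 0.1352 M.
Ka(NH3OH+) = Kw/Kb = 1.0e-14 / 1.1 x 10^-8 = 9.09e-7.
[H^+] = sqrt(Ka x [NH3OH+]) = sqrt(9.09e-7 x 0.1352) = 0.000351 M.
pH = -log(0.000351) = 3.46.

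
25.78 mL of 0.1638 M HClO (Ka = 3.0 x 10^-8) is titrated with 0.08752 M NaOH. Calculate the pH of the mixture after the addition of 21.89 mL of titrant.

Initial n(HClO) = 0.1638 x 0.02578 = 0.004223 mol.
n(NaOH) added = 0.08752 x 0.02189 = 0.001916 mol, converting that many moles of HClO to ClO-.
Remaining n(HClO) = 0.002307 mol; n(ClO-) = 0.001916 mol.
By Henderson-Hasselbalch, pH = pKa + log([A^-]/[HA]) = 7.52 + log(0.001916/0.002307) = 7.52 + (-0.08) = 7.44.

7.44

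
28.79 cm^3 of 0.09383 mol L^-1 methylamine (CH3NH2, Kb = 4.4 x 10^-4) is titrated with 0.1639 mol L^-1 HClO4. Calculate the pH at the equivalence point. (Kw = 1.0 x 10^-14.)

n(CH3NH2) = 0.09383 x 0.02879 = 0.002701 mol; V(HClO4) at equivalence = 0.002701/0.1639 = 0.01648 L.
At equivalence the base is fully converted to CH3NH3+; total volume = 0.04527 L, so [CH3NH3+] = 0.002701/0.04527 = 0.05967 M.
Ka(CH3NH3+) = Kw/Kb = 1.0e-14 / 4.4 x 10^-4 = 2.27e-11.
[H^+] = sqrt(Ka x [CH3NH3+]) = sqrt(2.27e-11 x 0.05967) = 1.16e-6 M.
pH = -log(1.16e-6) = 5.93.

5.93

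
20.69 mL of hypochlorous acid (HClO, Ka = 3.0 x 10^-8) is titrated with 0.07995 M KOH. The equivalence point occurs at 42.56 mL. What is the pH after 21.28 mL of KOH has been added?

21.28 mL is exactly half the equivalence volume (42.56/2), i.e. the half-equivalence point.
There, n(HA) = n(A^-), so pH = pKa = -log(3.0 x 10^-8) = 7.52.

7.52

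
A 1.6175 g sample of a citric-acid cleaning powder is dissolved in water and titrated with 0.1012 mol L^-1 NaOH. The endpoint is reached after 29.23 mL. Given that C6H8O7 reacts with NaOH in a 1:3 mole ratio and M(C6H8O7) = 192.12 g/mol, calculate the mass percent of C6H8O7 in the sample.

11.7%

n(NaOH) = 0.1012 x 0.02923 = 0.002958 mol.
n(C6H8O7) = 0.002958 / 3 = 0.0009860 mol.
mass of C6H8O7 = 0.0009860 x 192.12 = 0.1894 g.
% purity = 0.1894 / 1.6175 x 100 = 11.7%.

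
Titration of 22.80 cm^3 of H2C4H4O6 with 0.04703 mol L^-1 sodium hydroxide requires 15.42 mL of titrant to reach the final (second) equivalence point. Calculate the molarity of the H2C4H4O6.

0.0159 M

n(NaOH) = 0.04703 x 0.01542 = 0.0007252 mol.
At the final (second) equivalence point, 2 mol OH^- react per mol H2C4H4O6, so n(H2C4H4O6) = 0.0007252 / 2 = 0.0003626 mol.
[H2C4H4O6] = 0.0003626 / 0.02280 L = 0.0159 M.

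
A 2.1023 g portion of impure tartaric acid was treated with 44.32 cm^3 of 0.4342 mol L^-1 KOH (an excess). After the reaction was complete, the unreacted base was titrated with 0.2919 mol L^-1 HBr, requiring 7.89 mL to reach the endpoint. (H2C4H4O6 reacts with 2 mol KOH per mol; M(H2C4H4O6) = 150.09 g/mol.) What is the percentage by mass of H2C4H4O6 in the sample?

Total n(KOH) added = 0.4342 x 0.04432 = 0.01924 mol.
n(HBr) used = 0.2919 x 0.007890 = 0.002303 mol, which equals the excess n(KOH).
So n(KOH) consumed by the sample = 0.01924 - 0.002303 = 0.01694 mol.
n(H2C4H4O6) = 0.01694 / 2 = 0.008470 mol.
mass H2C4H4O6 = 0.008470 x 150.09 = 1.271 g, so %H2C4H4O6 = 1.271/2.1023 x 100 = 60.5%.

60.5%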